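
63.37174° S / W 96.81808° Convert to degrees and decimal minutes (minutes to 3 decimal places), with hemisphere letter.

63° 22.304′ S, 96° 49.085′ W

φ: fractional part 0.371740 → 22.30440 minutes
λ: 96° + 0.818080 × 60 = 96° 49.08480′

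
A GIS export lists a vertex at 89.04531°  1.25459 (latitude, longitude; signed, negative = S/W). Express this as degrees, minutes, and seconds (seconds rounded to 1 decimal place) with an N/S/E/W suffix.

φ: whole degrees 89; 2.71860′ → 2′ and 43.116″
Lon: 0.254590° → 15.27540′; 0.27540 × 60 = 16.524″

89°02′43.1″ N, 1°15′16.5″ E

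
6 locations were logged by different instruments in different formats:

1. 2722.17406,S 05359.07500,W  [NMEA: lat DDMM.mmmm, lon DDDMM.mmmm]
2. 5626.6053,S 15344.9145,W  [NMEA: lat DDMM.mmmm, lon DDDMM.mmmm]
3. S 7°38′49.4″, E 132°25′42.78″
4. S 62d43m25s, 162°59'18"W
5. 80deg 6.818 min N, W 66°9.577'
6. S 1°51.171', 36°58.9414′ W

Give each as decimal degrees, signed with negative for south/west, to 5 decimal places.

1. -27.36957, -53.98458
2. -56.44342, -153.74858
3. -7.64706, 132.42855
4. -62.72361, -162.98833
5. 80.11363, -66.15962
6. -1.85285, -36.98236

Point 1:
  Lat: split at 2 digits → 27° and 22.17406′; 27 + 22.17406/60 = 27.369568
  S ⇒ negate
  Longitude: split at 3 digits → 053° and 59.075′; 53 + 59.075/60 = 53.984583
  W → negative
Point 2:
  Lat: split at 2 digits → 56° and 26.6053′; 56 + 26.6053/60 = 56.443422
  S ⇒ negate
  λ: degrees = first 3 digits = 153, minutes = 44.9145; 153 + 44.9145/60 = 153.748575
  W ⇒ negate
Point 3:
  Latitude: 7° + 38/60 + 49.4/3600 = 7 + 0.633333 + 0.013722 = 7.647056
  S ⇒ negate
  Longitude: 25′ + 42.78″ = 25.71300′; 132 + 25.71300/60 = 132.428550
  E → positive
Point 4:
  Lat: 62° + 43/60 + 25/3600 = 62 + 0.716667 + 0.006944 = 62.723611
  hemisphere S, so the sign is −
  Lon: 162° + 59/60 + 18/3600 = 162 + 0.983333 + 0.005000 = 162.988333
  hemisphere W, so the sign is −
Point 5:
  Lat: 80 + 6.818/60 = 80.113633
  N → positive
  Longitude: 66 + 9.577/60 = 66.159617
  W ⇒ negate
Point 6:
  φ: 51.171′ = 0.852850°; total 1.852850
  hemisphere S, so the sign is −
  λ: 58.9414′ = 0.982357°; total 36.982357
  W → negative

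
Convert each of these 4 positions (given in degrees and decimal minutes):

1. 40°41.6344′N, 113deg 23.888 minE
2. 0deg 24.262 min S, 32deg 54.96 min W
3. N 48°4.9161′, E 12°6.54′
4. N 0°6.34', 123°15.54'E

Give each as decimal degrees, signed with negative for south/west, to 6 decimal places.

1. 40.693907, 113.398133
2. -0.404367, -32.916000
3. 48.081935, 12.109000
4. 0.105667, 123.259000

Point 1:
  φ: 41.6344′ = 0.693907°; total 40.6939067
  N ⇒ keep positive
  Lon: 23.888′ = 0.398133°; total 113.3981333
  E → positive
Point 2:
  φ: 24.262′ = 0.404367°; total 0.4043667
  S ⇒ negate
  Longitude: 54.96′ = 0.916000°; total 32.9160000
  W ⇒ negate
Point 3:
  Lat: 4.9161′ = 0.081935°; total 48.0819350
  N ⇒ keep positive
  λ: 6.54′ = 0.109000°; total 12.1090000
  E → positive
Point 4:
  Latitude: 6.34′ = 0.105667°; total 0.1056667
  N ⇒ keep positive
  λ: 15.54′ = 0.259000°; total 123.2590000
  E ⇒ keep positive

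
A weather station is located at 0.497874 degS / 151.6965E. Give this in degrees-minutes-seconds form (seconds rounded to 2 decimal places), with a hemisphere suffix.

0°29′52.35″ S, 151°41′47.40″ E

φ: whole degrees 0; 29.87244′ → 29′ and 52.3464″
Longitude: whole degrees 151; 41.79000′ → 41′ and 47.4000″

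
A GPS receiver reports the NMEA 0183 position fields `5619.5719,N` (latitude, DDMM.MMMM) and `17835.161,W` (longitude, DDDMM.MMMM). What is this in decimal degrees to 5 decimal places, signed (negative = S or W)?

φ: degrees = first 2 digits = 56, minutes = 19.5719; 56 + 19.5719/60 = 56.326198
N → positive
Longitude: degrees = first 3 digits = 178, minutes = 35.161; 178 + 35.161/60 = 178.586017
W → negative

56.32620, -178.58602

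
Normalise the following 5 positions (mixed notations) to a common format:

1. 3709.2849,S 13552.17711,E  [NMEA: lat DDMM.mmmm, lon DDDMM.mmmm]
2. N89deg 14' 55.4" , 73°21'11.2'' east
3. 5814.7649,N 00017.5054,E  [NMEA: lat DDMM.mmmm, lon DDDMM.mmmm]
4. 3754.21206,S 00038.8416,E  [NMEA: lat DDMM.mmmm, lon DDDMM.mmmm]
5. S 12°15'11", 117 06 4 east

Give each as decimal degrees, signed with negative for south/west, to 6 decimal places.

Point 1:
  φ: degrees = first 2 digits = 37, minutes = 9.2849; 37 + 9.2849/60 = 37.1547483
  S ⇒ negate
  Lon: degrees = first 3 digits = 135, minutes = 52.17711; 135 + 52.17711/60 = 135.8696185
  E → positive
Point 2:
  φ: 89 + 14/60 + 55.4/3600 = 89.2487222
  N ⇒ keep positive
  Lon: 73° + 21/60 + 11.2/3600 = 73 + 0.350000 + 0.003111 = 73.3531111
  E ⇒ keep positive
Point 3:
  Lat: split at 2 digits → 58° and 14.7649′; 58 + 14.7649/60 = 58.2460817
  N ⇒ keep positive
  Longitude: degrees = first 3 digits = 0, minutes = 17.5054; 0 + 17.5054/60 = 0.2917567
  E ⇒ keep positive
Point 4:
  Latitude: split at 2 digits → 37° and 54.21206′; 37 + 54.21206/60 = 37.9035343
  S ⇒ negate
  Lon: split at 3 digits → 000° and 38.8416′; 0 + 38.8416/60 = 0.6473600
  E → positive
Point 5:
  Lat: 12 + 15/60 + 11/3600 = 12.2530556
  S → negative
  Lon: 117° + 6/60 + 4/3600 = 117 + 0.100000 + 0.001111 = 117.1011111
  E ⇒ keep positive

1. -37.154748, 135.869619
2. 89.248722, 73.353111
3. 58.246082, 0.291757
4. -37.903534, 0.647360
5. -12.253056, 117.101111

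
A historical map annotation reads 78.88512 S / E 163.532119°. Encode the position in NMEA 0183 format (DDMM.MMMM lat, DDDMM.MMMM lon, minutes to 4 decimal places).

7853.1072,S / 16331.9271,E

Lat: 78° + 0.885120 × 60 = 78° 53.107200′
Longitude: fractional part 0.532119 → 31.927140 minutes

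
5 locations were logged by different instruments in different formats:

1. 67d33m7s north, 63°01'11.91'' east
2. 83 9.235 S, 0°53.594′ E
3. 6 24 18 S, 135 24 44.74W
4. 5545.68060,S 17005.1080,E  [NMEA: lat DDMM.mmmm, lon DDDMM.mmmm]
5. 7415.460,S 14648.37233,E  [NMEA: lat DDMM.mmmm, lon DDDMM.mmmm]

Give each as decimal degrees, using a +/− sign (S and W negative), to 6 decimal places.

1. 67.551944, 63.019975
2. -83.153917, 0.893233
3. -6.405000, -135.412428
4. -55.761343, 170.085133
5. -74.257667, 146.806206

Point 1:
  φ: 67° + 33/60 + 7/3600 = 67 + 0.550000 + 0.001944 = 67.5519444
  N ⇒ keep positive
  Lon: 63 + 1/60 + 11.91/3600 = 63.0199750
  E → positive
Point 2:
  Latitude: 9.235′ = 0.153917°; total 83.1539167
  S → negative
  Longitude: 53.594′ = 0.893233°; total 0.8932333
  E → positive
Point 3:
  Latitude: 24′ + 18″ = 24.30000′; 6 + 24.30000/60 = 6.4050000
  hemisphere S, so the sign is −
  Lon: 135° + 24/60 + 44.74/3600 = 135 + 0.400000 + 0.012428 = 135.4124278
  W → negative
Point 4:
  φ: degrees = first 2 digits = 55, minutes = 45.6806; 55 + 45.6806/60 = 55.7613433
  hemisphere S, so the sign is −
  Lon: split at 3 digits → 170° and 5.108′; 170 + 5.108/60 = 170.0851333
  E ⇒ keep positive
Point 5:
  Latitude: split at 2 digits → 74° and 15.46′; 74 + 15.46/60 = 74.2576667
  S → negative
  λ: split at 3 digits → 146° and 48.37233′; 146 + 48.37233/60 = 146.8062055
  E → positive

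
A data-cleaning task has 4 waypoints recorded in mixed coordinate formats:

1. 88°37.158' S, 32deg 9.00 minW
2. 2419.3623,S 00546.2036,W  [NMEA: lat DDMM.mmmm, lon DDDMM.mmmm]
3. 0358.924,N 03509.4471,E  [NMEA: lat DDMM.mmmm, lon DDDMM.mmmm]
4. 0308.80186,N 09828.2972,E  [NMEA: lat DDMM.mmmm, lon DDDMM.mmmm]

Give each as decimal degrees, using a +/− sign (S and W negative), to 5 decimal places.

1. -88.61930, -32.15000
2. -24.32271, -5.77006
3. 3.98207, 35.15745
4. 3.14670, 98.47162

Point 1:
  φ: 88 + 37.158/60 = 88.619300
  hemisphere S, so the sign is −
  Longitude: 32 + 9/60 = 32.150000
  hemisphere W, so the sign is −
Point 2:
  φ: degrees = first 2 digits = 24, minutes = 19.3623; 24 + 19.3623/60 = 24.322705
  S ⇒ negate
  Lon: split at 3 digits → 005° and 46.2036′; 5 + 46.2036/60 = 5.770060
  W → negative
Point 3:
  Lat: split at 2 digits → 03° and 58.924′; 3 + 58.924/60 = 3.982067
  N → positive
  Longitude: split at 3 digits → 035° and 9.4471′; 35 + 9.4471/60 = 35.157452
  E ⇒ keep positive
Point 4:
  Latitude: split at 2 digits → 03° and 8.80186′; 3 + 8.80186/60 = 3.146698
  N ⇒ keep positive
  λ: degrees = first 3 digits = 98, minutes = 28.2972; 98 + 28.2972/60 = 98.471620
  E → positive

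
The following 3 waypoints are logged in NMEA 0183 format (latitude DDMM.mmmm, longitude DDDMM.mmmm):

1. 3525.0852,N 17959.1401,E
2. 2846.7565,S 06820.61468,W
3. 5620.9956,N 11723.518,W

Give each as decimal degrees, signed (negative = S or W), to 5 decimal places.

1. 35.41809, 179.98567
2. -28.77928, -68.34358
3. 56.34993, -117.39197

Point 1:
  φ: degrees = first 2 digits = 35, minutes = 25.0852; 35 + 25.0852/60 = 35.418087
  N ⇒ keep positive
  Longitude: split at 3 digits → 179° and 59.1401′; 179 + 59.1401/60 = 179.985668
  E ⇒ keep positive
Point 2:
  Lat: split at 2 digits → 28° and 46.7565′; 28 + 46.7565/60 = 28.779275
  S → negative
  Lon: degrees = first 3 digits = 68, minutes = 20.61468; 68 + 20.61468/60 = 68.343578
  W ⇒ negate
Point 3:
  Latitude: split at 2 digits → 56° and 20.9956′; 56 + 20.9956/60 = 56.349927
  N → positive
  Longitude: split at 3 digits → 117° and 23.518′; 117 + 23.518/60 = 117.391967
  W → negative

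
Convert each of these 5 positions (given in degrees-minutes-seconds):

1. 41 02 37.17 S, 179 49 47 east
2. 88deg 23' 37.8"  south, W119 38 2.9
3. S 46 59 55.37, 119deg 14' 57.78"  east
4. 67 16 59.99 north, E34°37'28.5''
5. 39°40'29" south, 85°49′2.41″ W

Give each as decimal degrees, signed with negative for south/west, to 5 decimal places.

1. -41.04366, 179.82972
2. -88.39383, -119.63414
3. -46.99871, 119.24938
4. 67.28333, 34.62458
5. -39.67472, -85.81734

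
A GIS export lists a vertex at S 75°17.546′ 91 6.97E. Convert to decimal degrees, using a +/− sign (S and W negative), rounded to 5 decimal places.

Latitude: 17.546′ = 0.292433°; total 75.292433
S ⇒ negate
Longitude: 91 + 6.97/60 = 91.116167
E → positive

-75.29243, 91.11617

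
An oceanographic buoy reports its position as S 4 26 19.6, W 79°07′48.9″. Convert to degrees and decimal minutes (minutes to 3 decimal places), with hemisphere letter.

φ: seconds/60 = 0.32667; minutes = 26 + 0.32667 = 26.32667
λ: seconds/60 = 0.81500; minutes = 7 + 0.81500 = 7.81500

4° 26.327′ S, 79° 7.815′ W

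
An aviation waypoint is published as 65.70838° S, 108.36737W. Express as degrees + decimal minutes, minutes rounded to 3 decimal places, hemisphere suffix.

65° 42.503′ S, 108° 22.042′ W

Lat: minutes = (65.708380 − 65) × 60 = 42.50280
λ: minutes = (108.367370 − 108) × 60 = 22.04220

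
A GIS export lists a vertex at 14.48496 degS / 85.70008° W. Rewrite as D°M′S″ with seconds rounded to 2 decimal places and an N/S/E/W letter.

14°29′5.86″ S, 85°42′0.29″ W

Latitude: whole degrees 14; 29.09760′ → 29′ and 5.8560″
λ: 0.700080° → 42.00480′; 0.00480 × 60 = 0.2880″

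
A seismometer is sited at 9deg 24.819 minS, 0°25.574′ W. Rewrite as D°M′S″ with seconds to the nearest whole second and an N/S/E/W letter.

9°24′49″ S, 0°25′34″ W

Latitude: fractional minutes 0.81900 × 60 = 49.14″
λ: fractional minutes 0.57400 × 60 = 34.44″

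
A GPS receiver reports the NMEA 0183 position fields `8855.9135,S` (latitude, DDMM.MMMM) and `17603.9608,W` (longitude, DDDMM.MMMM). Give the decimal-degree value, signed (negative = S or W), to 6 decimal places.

φ: degrees = first 2 digits = 88, minutes = 55.9135; 88 + 55.9135/60 = 88.9318917
hemisphere S, so the sign is −
λ: degrees = first 3 digits = 176, minutes = 3.9608; 176 + 3.9608/60 = 176.0660133
W → negative

-88.931892, -176.066013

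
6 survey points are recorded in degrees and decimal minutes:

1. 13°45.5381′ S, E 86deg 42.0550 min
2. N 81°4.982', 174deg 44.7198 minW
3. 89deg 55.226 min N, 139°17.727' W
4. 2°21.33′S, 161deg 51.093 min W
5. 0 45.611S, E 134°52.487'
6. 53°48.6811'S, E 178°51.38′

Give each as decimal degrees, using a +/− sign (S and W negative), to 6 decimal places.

Point 1:
  φ: 45.5381′ = 0.758968°; total 13.7589683
  S → negative
  λ: 86 + 42.055/60 = 86.7009167
  E → positive
Point 2:
  φ: 4.982′ = 0.083033°; total 81.0830333
  N ⇒ keep positive
  Lon: 44.7198′ = 0.745330°; total 174.7453300
  hemisphere W, so the sign is −
Point 3:
  φ: 89 + 55.226/60 = 89.9204333
  N ⇒ keep positive
  Longitude: 139 + 17.727/60 = 139.2954500
  hemisphere W, so the sign is −
Point 4:
  φ: 2 + 21.33/60 = 2.3555000
  hemisphere S, so the sign is −
  Lon: 161 + 51.093/60 = 161.8515500
  W → negative
Point 5:
  Latitude: 0 + 45.611/60 = 0.7601833
  S ⇒ negate
  Lon: 52.487′ = 0.874783°; total 134.8747833
  E → positive
Point 6:
  Lat: 48.6811′ = 0.811352°; total 53.8113517
  S → negative
  Lon: 178 + 51.38/60 = 178.8563333
  E → positive

1. -13.758968, 86.700917
2. 81.083033, -174.745330
3. 89.920433, -139.295450
4. -2.355500, -161.851550
5. -0.760183, 134.874783
6. -53.811352, 178.856333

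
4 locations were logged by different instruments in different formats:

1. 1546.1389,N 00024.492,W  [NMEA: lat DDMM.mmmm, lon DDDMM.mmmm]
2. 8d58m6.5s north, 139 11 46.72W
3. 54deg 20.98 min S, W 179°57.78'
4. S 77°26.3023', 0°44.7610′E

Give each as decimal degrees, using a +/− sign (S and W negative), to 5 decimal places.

1. 15.76898, -0.40820
2. 8.96847, -139.19631
3. -54.34967, -179.96300
4. -77.43837, 0.74602

Point 1:
  φ: split at 2 digits → 15° and 46.1389′; 15 + 46.1389/60 = 15.768982
  N ⇒ keep positive
  Lon: split at 3 digits → 000° and 24.492′; 0 + 24.492/60 = 0.408200
  W ⇒ negate
Point 2:
  Latitude: 8 + 58/60 + 6.5/3600 = 8.968472
  N ⇒ keep positive
  Lon: 11′ + 46.72″ = 11.77867′; 139 + 11.77867/60 = 139.196311
  hemisphere W, so the sign is −
Point 3:
  Latitude: 54 + 20.98/60 = 54.349667
  hemisphere S, so the sign is −
  λ: 57.78′ = 0.963000°; total 179.963000
  hemisphere W, so the sign is −
Point 4:
  φ: 26.3023′ = 0.438372°; total 77.438372
  S ⇒ negate
  λ: 44.761′ = 0.746017°; total 0.746017
  E → positive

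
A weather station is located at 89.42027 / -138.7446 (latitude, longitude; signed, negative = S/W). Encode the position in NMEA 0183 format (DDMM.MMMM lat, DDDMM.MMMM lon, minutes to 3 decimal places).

Lat: 89° + 0.420270 × 60 = 89° 25.21620′
Longitude is negative → W; |value| = 138.744600
λ: minutes = (138.744600 − 138) × 60 = 44.67600

8925.216,N / 13844.676,W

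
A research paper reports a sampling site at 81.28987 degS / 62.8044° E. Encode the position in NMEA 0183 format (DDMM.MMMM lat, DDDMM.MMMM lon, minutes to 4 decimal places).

8117.3922,S / 06248.2640,E

Lat: minutes = (81.289870 − 81) × 60 = 17.392200
Lon: 62° + 0.804400 × 60 = 62° 48.264000′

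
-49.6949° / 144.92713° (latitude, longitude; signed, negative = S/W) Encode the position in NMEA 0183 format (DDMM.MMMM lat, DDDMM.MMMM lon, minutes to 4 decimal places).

4941.6940,S / 14455.6278,E

Latitude is negative → S; |value| = 49.694900
φ: 49° + 0.694900 × 60 = 49° 41.694000′
Longitude: fractional part 0.927130 → 55.627800 minutes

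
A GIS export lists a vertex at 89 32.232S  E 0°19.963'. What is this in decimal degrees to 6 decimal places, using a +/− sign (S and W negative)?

-89.537200, 0.332717

Lat: 89 + 32.232/60 = 89.5372000
S ⇒ negate
λ: 0 + 19.963/60 = 0.3327167
E → positive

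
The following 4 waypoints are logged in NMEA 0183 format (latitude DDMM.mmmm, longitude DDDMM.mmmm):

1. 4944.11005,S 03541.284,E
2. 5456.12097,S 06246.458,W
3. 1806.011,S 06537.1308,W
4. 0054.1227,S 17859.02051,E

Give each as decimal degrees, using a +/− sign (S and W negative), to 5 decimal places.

Point 1:
  Latitude: split at 2 digits → 49° and 44.11005′; 49 + 44.11005/60 = 49.735168
  S → negative
  λ: split at 3 digits → 035° and 41.284′; 35 + 41.284/60 = 35.688067
  E → positive
Point 2:
  Lat: split at 2 digits → 54° and 56.12097′; 54 + 56.12097/60 = 54.935350
  S → negative
  Longitude: split at 3 digits → 062° and 46.458′; 62 + 46.458/60 = 62.774300
  hemisphere W, so the sign is −
Point 3:
  Lat: degrees = first 2 digits = 18, minutes = 6.011; 18 + 6.011/60 = 18.100183
  hemisphere S, so the sign is −
  Longitude: degrees = first 3 digits = 65, minutes = 37.1308; 65 + 37.1308/60 = 65.618847
  hemisphere W, so the sign is −
Point 4:
  Latitude: split at 2 digits → 00° and 54.1227′; 0 + 54.1227/60 = 0.902045
  hemisphere S, so the sign is −
  Lon: degrees = first 3 digits = 178, minutes = 59.02051; 178 + 59.02051/60 = 178.983675
  E ⇒ keep positive

1. -49.73517, 35.68807
2. -54.93535, -62.77430
3. -18.10018, -65.61885
4. -0.90205, 178.98368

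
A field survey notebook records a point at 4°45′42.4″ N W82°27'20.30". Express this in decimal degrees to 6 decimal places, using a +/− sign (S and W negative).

4.761778, -82.455639

φ: 4 + 45/60 + 42.4/3600 = 4.7617778
N → positive
λ: 82 + 27/60 + 20.3/3600 = 82.4556389
hemisphere W, so the sign is −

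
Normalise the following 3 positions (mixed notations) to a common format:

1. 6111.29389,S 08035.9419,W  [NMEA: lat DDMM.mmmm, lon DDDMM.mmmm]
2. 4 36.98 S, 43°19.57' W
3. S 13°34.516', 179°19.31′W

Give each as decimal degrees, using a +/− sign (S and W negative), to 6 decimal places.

Point 1:
  φ: degrees = first 2 digits = 61, minutes = 11.29389; 61 + 11.29389/60 = 61.1882315
  hemisphere S, so the sign is −
  Lon: degrees = first 3 digits = 80, minutes = 35.9419; 80 + 35.9419/60 = 80.5990317
  hemisphere W, so the sign is −
Point 2:
  Lat: 4 + 36.98/60 = 4.6163333
  hemisphere S, so the sign is −
  λ: 43 + 19.57/60 = 43.3261667
  W → negative
Point 3:
  Lat: 34.516′ = 0.575267°; total 13.5752667
  hemisphere S, so the sign is −
  Longitude: 19.31′ = 0.321833°; total 179.3218333
  W ⇒ negate

1. -61.188232, -80.599032
2. -4.616333, -43.326167
3. -13.575267, -179.321833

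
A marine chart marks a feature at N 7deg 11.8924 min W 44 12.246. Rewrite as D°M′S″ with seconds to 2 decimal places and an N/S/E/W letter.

φ: 11.89240′ → 11′ and 0.89240 × 60 = 53.5440″
λ: 12.24600′ → 12′ and 0.24600 × 60 = 14.7600″

7°11′53.54″ N, 44°12′14.76″ W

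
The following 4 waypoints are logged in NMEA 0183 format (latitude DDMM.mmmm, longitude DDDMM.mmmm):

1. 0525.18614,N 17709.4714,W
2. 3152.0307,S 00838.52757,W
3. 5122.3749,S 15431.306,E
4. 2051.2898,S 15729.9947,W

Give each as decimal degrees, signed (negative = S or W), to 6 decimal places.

Point 1:
  Latitude: degrees = first 2 digits = 5, minutes = 25.18614; 5 + 25.18614/60 = 5.4197690
  N ⇒ keep positive
  λ: split at 3 digits → 177° and 9.4714′; 177 + 9.4714/60 = 177.1578567
  W ⇒ negate
Point 2:
  φ: split at 2 digits → 31° and 52.0307′; 31 + 52.0307/60 = 31.8671783
  S ⇒ negate
  Longitude: degrees = first 3 digits = 8, minutes = 38.52757; 8 + 38.52757/60 = 8.6421262
  hemisphere W, so the sign is −
Point 3:
  Latitude: degrees = first 2 digits = 51, minutes = 22.3749; 51 + 22.3749/60 = 51.3729150
  hemisphere S, so the sign is −
  Longitude: split at 3 digits → 154° and 31.306′; 154 + 31.306/60 = 154.5217667
  E → positive
Point 4:
  Lat: degrees = first 2 digits = 20, minutes = 51.2898; 20 + 51.2898/60 = 20.8548300
  S ⇒ negate
  Longitude: split at 3 digits → 157° and 29.9947′; 157 + 29.9947/60 = 157.4999117
  hemisphere W, so the sign is −

1. 5.419769, -177.157857
2. -31.867178, -8.642126
3. -51.372915, 154.521767
4. -20.854830, -157.499912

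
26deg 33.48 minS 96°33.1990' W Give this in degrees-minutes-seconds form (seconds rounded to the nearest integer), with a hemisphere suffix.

Latitude: 33.48000′ → 33′ and 0.48000 × 60 = 28.80″
Longitude: fractional minutes 0.19900 × 60 = 11.94″

26°33′29″ S, 96°33′12″ W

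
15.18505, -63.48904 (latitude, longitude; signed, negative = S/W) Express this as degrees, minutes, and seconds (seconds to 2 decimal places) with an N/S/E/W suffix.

Latitude: 0.185050° → 11.10300′; 0.10300 × 60 = 6.1800″
Longitude is negative → W; |value| = 63.489040
Longitude: 0.489040 × 60 = 29.34240′ → 29′, remainder × 60 = 20.5440″

15°11′6.18″ N, 63°29′20.54″ W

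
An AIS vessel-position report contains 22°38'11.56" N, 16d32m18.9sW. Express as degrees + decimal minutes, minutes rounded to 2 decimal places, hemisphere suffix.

φ: seconds/60 = 0.19267; minutes = 38 + 0.19267 = 38.1927
Longitude: 32 + 18.9/60 = 32.3150′

22° 38.19′ N, 16° 32.32′ W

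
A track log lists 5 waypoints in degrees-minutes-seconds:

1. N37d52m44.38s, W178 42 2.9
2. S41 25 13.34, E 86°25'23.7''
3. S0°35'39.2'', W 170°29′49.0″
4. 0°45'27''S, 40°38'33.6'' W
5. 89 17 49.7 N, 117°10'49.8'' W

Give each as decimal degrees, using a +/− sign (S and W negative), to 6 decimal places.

Point 1:
  Latitude: 37 + 52/60 + 44.38/3600 = 37.8789944
  N ⇒ keep positive
  Longitude: 42′ + 2.9″ = 42.04833′; 178 + 42.04833/60 = 178.7008056
  hemisphere W, so the sign is −
Point 2:
  Latitude: 41° + 25/60 + 13.34/3600 = 41 + 0.416667 + 0.003706 = 41.4203722
  S → negative
  Lon: 86° + 25/60 + 23.7/3600 = 86 + 0.416667 + 0.006583 = 86.4232500
  E → positive
Point 3:
  Latitude: 0 + 35/60 + 39.2/3600 = 0.5942222
  S → negative
  λ: 170° + 29/60 + 49/3600 = 170 + 0.483333 + 0.013611 = 170.4969444
  W → negative
Point 4:
  φ: 45′ + 27″ = 45.45000′; 0 + 45.45000/60 = 0.7575000
  S ⇒ negate
  λ: 38′ + 33.6″ = 38.56000′; 40 + 38.56000/60 = 40.6426667
  W → negative
Point 5:
  φ: 89° + 17/60 + 49.7/3600 = 89 + 0.283333 + 0.013806 = 89.2971389
  N → positive
  Lon: 117 + 10/60 + 49.8/3600 = 117.1805000
  hemisphere W, so the sign is −

1. 37.878994, -178.700806
2. -41.420372, 86.423250
3. -0.594222, -170.496944
4. -0.757500, -40.642667
5. 89.297139, -117.180500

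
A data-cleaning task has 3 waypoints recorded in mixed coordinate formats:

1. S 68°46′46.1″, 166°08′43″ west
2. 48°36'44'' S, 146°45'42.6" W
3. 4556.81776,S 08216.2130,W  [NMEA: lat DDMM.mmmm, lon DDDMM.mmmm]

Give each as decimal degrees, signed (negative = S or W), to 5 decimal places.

Point 1:
  Lat: 46′ + 46.1″ = 46.76833′; 68 + 46.76833/60 = 68.779472
  S ⇒ negate
  Longitude: 166 + 8/60 + 43/3600 = 166.145278
  W → negative
Point 2:
  Lat: 48° + 36/60 + 44/3600 = 48 + 0.600000 + 0.012222 = 48.612222
  hemisphere S, so the sign is −
  Lon: 146 + 45/60 + 42.6/3600 = 146.761833
  W ⇒ negate
Point 3:
  Latitude: split at 2 digits → 45° and 56.81776′; 45 + 56.81776/60 = 45.946963
  hemisphere S, so the sign is −
  Lon: split at 3 digits → 082° and 16.213′; 82 + 16.213/60 = 82.270217
  hemisphere W, so the sign is −

1. -68.77947, -166.14528
2. -48.61222, -146.76183
3. -45.94696, -82.27022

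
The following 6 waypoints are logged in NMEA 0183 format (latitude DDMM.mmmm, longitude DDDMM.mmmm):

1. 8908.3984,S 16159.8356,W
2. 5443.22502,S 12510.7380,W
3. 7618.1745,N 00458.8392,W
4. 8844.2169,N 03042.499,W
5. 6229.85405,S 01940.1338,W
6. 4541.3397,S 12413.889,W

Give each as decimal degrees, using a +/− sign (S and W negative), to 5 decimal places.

1. -89.13997, -161.99726
2. -54.72042, -125.17897
3. 76.30291, -4.98065
4. 88.73695, -30.70832
5. -62.49757, -19.66890
6. -45.68900, -124.23148

Point 1:
  Latitude: degrees = first 2 digits = 89, minutes = 8.3984; 89 + 8.3984/60 = 89.139973
  S ⇒ negate
  Lon: degrees = first 3 digits = 161, minutes = 59.8356; 161 + 59.8356/60 = 161.997260
  W ⇒ negate
Point 2:
  Lat: split at 2 digits → 54° and 43.22502′; 54 + 43.22502/60 = 54.720417
  S ⇒ negate
  λ: degrees = first 3 digits = 125, minutes = 10.738; 125 + 10.738/60 = 125.178967
  W ⇒ negate
Point 3:
  Latitude: split at 2 digits → 76° and 18.1745′; 76 + 18.1745/60 = 76.302908
  N → positive
  λ: split at 3 digits → 004° and 58.8392′; 4 + 58.8392/60 = 4.980653
  W ⇒ negate
Point 4:
  Lat: degrees = first 2 digits = 88, minutes = 44.2169; 88 + 44.2169/60 = 88.736948
  N ⇒ keep positive
  λ: degrees = first 3 digits = 30, minutes = 42.499; 30 + 42.499/60 = 30.708317
  hemisphere W, so the sign is −
Point 5:
  φ: split at 2 digits → 62° and 29.85405′; 62 + 29.85405/60 = 62.497568
  hemisphere S, so the sign is −
  Longitude: degrees = first 3 digits = 19, minutes = 40.1338; 19 + 40.1338/60 = 19.668897
  hemisphere W, so the sign is −
Point 6:
  φ: split at 2 digits → 45° and 41.3397′; 45 + 41.3397/60 = 45.688995
  S → negative
  λ: split at 3 digits → 124° and 13.889′; 124 + 13.889/60 = 124.231483
  W → negative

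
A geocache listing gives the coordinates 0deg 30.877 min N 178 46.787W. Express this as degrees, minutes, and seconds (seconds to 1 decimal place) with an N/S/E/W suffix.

Lat: 30.87700′ → 30′ and 0.87700 × 60 = 52.620″
Lon: fractional minutes 0.78700 × 60 = 47.220″

0°30′52.6″ N, 178°46′47.2″ W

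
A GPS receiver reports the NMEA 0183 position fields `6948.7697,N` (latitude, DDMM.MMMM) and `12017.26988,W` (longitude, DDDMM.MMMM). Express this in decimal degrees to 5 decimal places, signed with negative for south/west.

Latitude: split at 2 digits → 69° and 48.7697′; 69 + 48.7697/60 = 69.812828
N → positive
λ: split at 3 digits → 120° and 17.26988′; 120 + 17.26988/60 = 120.287831
W → negative

69.81283, -120.28783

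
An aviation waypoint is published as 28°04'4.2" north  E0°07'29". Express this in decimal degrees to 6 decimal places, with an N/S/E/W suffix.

28.067833° N, 0.124722° E

Latitude: 28° + 4/60 + 4.2/3600 = 28 + 0.066667 + 0.001167 = 28.0678333
Lon: 7′ + 29″ = 7.48333′; 0 + 7.48333/60 = 0.1247222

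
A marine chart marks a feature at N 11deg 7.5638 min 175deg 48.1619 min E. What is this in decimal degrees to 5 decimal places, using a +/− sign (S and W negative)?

Latitude: 11 + 7.5638/60 = 11.126063
N ⇒ keep positive
Lon: 175 + 48.1619/60 = 175.802698
E → positive

11.12606, 175.80270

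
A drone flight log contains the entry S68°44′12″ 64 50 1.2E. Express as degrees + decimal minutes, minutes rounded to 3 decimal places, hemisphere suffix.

Latitude: seconds/60 = 0.20000; minutes = 44 + 0.20000 = 44.20000
λ: 50 + 1.2/60 = 50.02000′

68° 44.200′ S, 64° 50.020′ E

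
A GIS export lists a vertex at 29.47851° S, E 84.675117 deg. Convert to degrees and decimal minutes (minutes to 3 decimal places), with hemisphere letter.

29° 28.711′ S, 84° 40.507′ E

Latitude: minutes = (29.478510 − 29) × 60 = 28.71060
Lon: fractional part 0.675117 → 40.50702 minutes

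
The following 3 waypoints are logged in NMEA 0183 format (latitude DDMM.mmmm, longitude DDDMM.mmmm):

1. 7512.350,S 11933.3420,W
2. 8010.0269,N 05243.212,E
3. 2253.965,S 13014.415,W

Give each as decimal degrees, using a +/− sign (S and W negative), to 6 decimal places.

1. -75.205833, -119.555700
2. 80.167115, 52.720200
3. -22.899417, -130.240250

Point 1:
  Lat: degrees = first 2 digits = 75, minutes = 12.35; 75 + 12.35/60 = 75.2058333
  S ⇒ negate
  Longitude: degrees = first 3 digits = 119, minutes = 33.342; 119 + 33.342/60 = 119.5557000
  hemisphere W, so the sign is −
Point 2:
  Lat: degrees = first 2 digits = 80, minutes = 10.0269; 80 + 10.0269/60 = 80.1671150
  N ⇒ keep positive
  λ: degrees = first 3 digits = 52, minutes = 43.212; 52 + 43.212/60 = 52.7202000
  E ⇒ keep positive
Point 3:
  Latitude: degrees = first 2 digits = 22, minutes = 53.965; 22 + 53.965/60 = 22.8994167
  hemisphere S, so the sign is −
  Lon: split at 3 digits → 130° and 14.415′; 130 + 14.415/60 = 130.2402500
  hemisphere W, so the sign is −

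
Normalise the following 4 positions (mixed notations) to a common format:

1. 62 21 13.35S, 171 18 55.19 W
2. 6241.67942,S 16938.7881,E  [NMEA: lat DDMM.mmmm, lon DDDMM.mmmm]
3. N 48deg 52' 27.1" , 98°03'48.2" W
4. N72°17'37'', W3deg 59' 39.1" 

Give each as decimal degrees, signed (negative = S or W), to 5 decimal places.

1. -62.35371, -171.31533
2. -62.69466, 169.64647
3. 48.87419, -98.06339
4. 72.29361, -3.99419

Point 1:
  Latitude: 21′ + 13.35″ = 21.22250′; 62 + 21.22250/60 = 62.353708
  S → negative
  λ: 171° + 18/60 + 55.19/3600 = 171 + 0.300000 + 0.015331 = 171.315331
  W → negative
Point 2:
  Lat: split at 2 digits → 62° and 41.67942′; 62 + 41.67942/60 = 62.694657
  hemisphere S, so the sign is −
  Lon: degrees = first 3 digits = 169, minutes = 38.7881; 169 + 38.7881/60 = 169.646468
  E → positive
Point 3:
  Latitude: 48° + 52/60 + 27.1/3600 = 48 + 0.866667 + 0.007528 = 48.874194
  N ⇒ keep positive
  Lon: 3′ + 48.2″ = 3.80333′; 98 + 3.80333/60 = 98.063389
  W ⇒ negate
Point 4:
  φ: 72 + 17/60 + 37/3600 = 72.293611
  N ⇒ keep positive
  Lon: 3° + 59/60 + 39.1/3600 = 3 + 0.983333 + 0.010861 = 3.994194
  hemisphere W, so the sign is −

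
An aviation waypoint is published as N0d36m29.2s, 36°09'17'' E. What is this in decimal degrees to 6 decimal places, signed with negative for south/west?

φ: 36′ + 29.2″ = 36.48667′; 0 + 36.48667/60 = 0.6081111
N → positive
λ: 36° + 9/60 + 17/3600 = 36 + 0.150000 + 0.004722 = 36.1547222
E → positive

0.608111, 36.154722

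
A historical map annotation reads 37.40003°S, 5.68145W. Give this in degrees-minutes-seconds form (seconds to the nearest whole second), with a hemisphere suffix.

37°24′0″ S, 5°40′53″ W

φ: 0.400030 × 60 = 24.00180′ → 24′, remainder × 60 = 0.11″
Longitude: 0.681450° → 40.88700′; 0.88700 × 60 = 53.22″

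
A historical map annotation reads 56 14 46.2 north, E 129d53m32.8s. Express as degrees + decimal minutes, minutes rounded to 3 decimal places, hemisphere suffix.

Latitude: 14 + 46.2/60 = 14.77000′
λ: 53 + 32.8/60 = 53.54667′

56° 14.770′ N, 129° 53.547′ E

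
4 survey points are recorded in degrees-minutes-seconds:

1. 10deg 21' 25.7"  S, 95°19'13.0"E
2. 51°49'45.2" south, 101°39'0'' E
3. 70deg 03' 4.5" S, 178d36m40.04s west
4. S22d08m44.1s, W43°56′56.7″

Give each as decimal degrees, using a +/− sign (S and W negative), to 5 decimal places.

1. -10.35714, 95.32028
2. -51.82922, 101.65000
3. -70.05125, -178.61112
4. -22.14558, -43.94908

Point 1:
  Lat: 10° + 21/60 + 25.7/3600 = 10 + 0.350000 + 0.007139 = 10.357139
  hemisphere S, so the sign is −
  λ: 95° + 19/60 + 13/3600 = 95 + 0.316667 + 0.003611 = 95.320278
  E ⇒ keep positive
Point 2:
  Latitude: 51° + 49/60 + 45.2/3600 = 51 + 0.816667 + 0.012556 = 51.829222
  S → negative
  λ: 39′ + 0″ = 39.00000′; 101 + 39.00000/60 = 101.650000
  E → positive
Point 3:
  φ: 70° + 3/60 + 4.5/3600 = 70 + 0.050000 + 0.001250 = 70.051250
  S ⇒ negate
  Lon: 36′ + 40.04″ = 36.66733′; 178 + 36.66733/60 = 178.611122
  W → negative
Point 4:
  Latitude: 22° + 8/60 + 44.1/3600 = 22 + 0.133333 + 0.012250 = 22.145583
  S ⇒ negate
  Lon: 43 + 56/60 + 56.7/3600 = 43.949083
  W ⇒ negate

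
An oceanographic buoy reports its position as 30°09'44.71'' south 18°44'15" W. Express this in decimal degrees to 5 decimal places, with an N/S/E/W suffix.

Lat: 30 + 9/60 + 44.71/3600 = 30.162419
Longitude: 18° + 44/60 + 15/3600 = 18 + 0.733333 + 0.004167 = 18.737500

30.16242° S, 18.73750° W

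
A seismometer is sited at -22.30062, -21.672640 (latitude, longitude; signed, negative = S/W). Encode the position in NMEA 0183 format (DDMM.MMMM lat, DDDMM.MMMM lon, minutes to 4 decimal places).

2218.0372,S / 02140.3584,W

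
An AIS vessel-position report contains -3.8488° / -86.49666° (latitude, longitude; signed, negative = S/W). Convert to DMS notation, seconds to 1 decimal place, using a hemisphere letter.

3°50′55.7″ S, 86°29′48.0″ W

Latitude is negative → S; |value| = 3.848800
Latitude: whole degrees 3; 50.92800′ → 50′ and 55.680″
Longitude is negative → W; |value| = 86.496660
Lon: 0.496660 × 60 = 29.79960′ → 29′, remainder × 60 = 47.976″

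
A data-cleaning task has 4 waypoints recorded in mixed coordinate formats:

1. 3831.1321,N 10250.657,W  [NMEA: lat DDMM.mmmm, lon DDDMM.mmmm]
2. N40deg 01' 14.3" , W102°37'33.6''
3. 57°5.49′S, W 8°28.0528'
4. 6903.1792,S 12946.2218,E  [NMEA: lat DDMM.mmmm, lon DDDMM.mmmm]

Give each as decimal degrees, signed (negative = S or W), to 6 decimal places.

Point 1:
  Latitude: degrees = first 2 digits = 38, minutes = 31.1321; 38 + 31.1321/60 = 38.5188683
  N → positive
  Longitude: split at 3 digits → 102° and 50.657′; 102 + 50.657/60 = 102.8442833
  hemisphere W, so the sign is −
Point 2:
  Lat: 1′ + 14.3″ = 1.23833′; 40 + 1.23833/60 = 40.0206389
  N ⇒ keep positive
  Longitude: 102 + 37/60 + 33.6/3600 = 102.6260000
  W ⇒ negate
Point 3:
  Lat: 57 + 5.49/60 = 57.0915000
  S → negative
  λ: 8 + 28.0528/60 = 8.4675467
  hemisphere W, so the sign is −
Point 4:
  Latitude: split at 2 digits → 69° and 3.1792′; 69 + 3.1792/60 = 69.0529867
  S ⇒ negate
  Lon: split at 3 digits → 129° and 46.2218′; 129 + 46.2218/60 = 129.7703633
  E ⇒ keep positive

1. 38.518868, -102.844283
2. 40.020639, -102.626000
3. -57.091500, -8.467547
4. -69.052987, 129.770363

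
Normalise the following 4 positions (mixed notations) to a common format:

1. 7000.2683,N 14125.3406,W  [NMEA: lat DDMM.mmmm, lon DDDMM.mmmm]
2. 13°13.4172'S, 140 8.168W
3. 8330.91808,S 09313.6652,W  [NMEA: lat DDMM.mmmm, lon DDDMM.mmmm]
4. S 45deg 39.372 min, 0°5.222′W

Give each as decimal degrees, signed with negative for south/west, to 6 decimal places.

Point 1:
  Latitude: split at 2 digits → 70° and 0.2683′; 70 + 0.2683/60 = 70.0044717
  N → positive
  Longitude: degrees = first 3 digits = 141, minutes = 25.3406; 141 + 25.3406/60 = 141.4223433
  W → negative
Point 2:
  Latitude: 13.4172′ = 0.223620°; total 13.2236200
  S → negative
  Longitude: 8.168′ = 0.136133°; total 140.1361333
  W ⇒ negate
Point 3:
  φ: split at 2 digits → 83° and 30.91808′; 83 + 30.91808/60 = 83.5153013
  hemisphere S, so the sign is −
  Lon: split at 3 digits → 093° and 13.6652′; 93 + 13.6652/60 = 93.2277533
  W ⇒ negate
Point 4:
  φ: 45 + 39.372/60 = 45.6562000
  S ⇒ negate
  Lon: 0 + 5.222/60 = 0.0870333
  hemisphere W, so the sign is −

1. 70.004472, -141.422343
2. -13.223620, -140.136133
3. -83.515301, -93.227753
4. -45.656200, -0.087033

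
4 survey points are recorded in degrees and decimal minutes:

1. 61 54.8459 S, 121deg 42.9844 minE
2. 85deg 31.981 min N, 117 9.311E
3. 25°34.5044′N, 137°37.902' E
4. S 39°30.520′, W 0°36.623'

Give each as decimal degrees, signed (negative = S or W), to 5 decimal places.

1. -61.91410, 121.71641
2. 85.53302, 117.15518
3. 25.57507, 137.63170
4. -39.50867, -0.61038

Point 1:
  Latitude: 61 + 54.8459/60 = 61.914098
  S ⇒ negate
  Longitude: 121 + 42.9844/60 = 121.716407
  E ⇒ keep positive
Point 2:
  φ: 85 + 31.981/60 = 85.533017
  N ⇒ keep positive
  λ: 117 + 9.311/60 = 117.155183
  E ⇒ keep positive
Point 3:
  φ: 25 + 34.5044/60 = 25.575073
  N → positive
  Lon: 37.902′ = 0.631700°; total 137.631700
  E → positive
Point 4:
  φ: 30.52′ = 0.508667°; total 39.508667
  hemisphere S, so the sign is −
  Lon: 0 + 36.623/60 = 0.610383
  W → negative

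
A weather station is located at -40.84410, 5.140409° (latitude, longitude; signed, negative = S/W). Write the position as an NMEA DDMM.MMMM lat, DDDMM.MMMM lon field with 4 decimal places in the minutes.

Latitude is negative → S; |value| = 40.844100
φ: minutes = (40.844100 − 40) × 60 = 50.646000
Lon: fractional part 0.140409 → 8.424540 minutes

4050.6460,S / 00508.4245,E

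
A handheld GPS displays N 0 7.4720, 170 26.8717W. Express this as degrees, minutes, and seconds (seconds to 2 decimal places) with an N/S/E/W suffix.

φ: 7.47200′ → 7′ and 0.47200 × 60 = 28.3200″
λ: 26.87170′ → 26′ and 0.87170 × 60 = 52.3020″

0°07′28.32″ N, 170°26′52.30″ W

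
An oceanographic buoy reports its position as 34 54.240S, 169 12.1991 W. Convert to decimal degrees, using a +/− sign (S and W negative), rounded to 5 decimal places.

Latitude: 54.24′ = 0.904000°; total 34.904000
S ⇒ negate
λ: 169 + 12.1991/60 = 169.203318
hemisphere W, so the sign is −

-34.90400, -169.20332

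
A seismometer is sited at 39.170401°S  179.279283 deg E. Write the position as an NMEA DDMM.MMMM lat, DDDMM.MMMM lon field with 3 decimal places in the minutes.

3910.224,S / 17916.757,E

φ: minutes = (39.170401 − 39) × 60 = 10.22406
Lon: fractional part 0.279283 → 16.75698 minutes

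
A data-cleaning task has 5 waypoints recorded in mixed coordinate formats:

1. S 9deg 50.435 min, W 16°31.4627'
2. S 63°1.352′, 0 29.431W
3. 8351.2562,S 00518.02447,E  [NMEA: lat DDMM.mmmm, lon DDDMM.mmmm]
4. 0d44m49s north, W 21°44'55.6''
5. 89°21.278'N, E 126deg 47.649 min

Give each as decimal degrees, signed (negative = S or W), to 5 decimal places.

1. -9.84058, -16.52438
2. -63.02253, -0.49052
3. -83.85427, 5.30041
4. 0.74694, -21.74878
5. 89.35463, 126.79415

Point 1:
  Lat: 50.435′ = 0.840583°; total 9.840583
  hemisphere S, so the sign is −
  Longitude: 31.4627′ = 0.524378°; total 16.524378
  W → negative
Point 2:
  φ: 1.352′ = 0.022533°; total 63.022533
  S ⇒ negate
  λ: 29.431′ = 0.490517°; total 0.490517
  W ⇒ negate
Point 3:
  Latitude: degrees = first 2 digits = 83, minutes = 51.2562; 83 + 51.2562/60 = 83.854270
  S → negative
  λ: degrees = first 3 digits = 5, minutes = 18.02447; 5 + 18.02447/60 = 5.300408
  E ⇒ keep positive
Point 4:
  φ: 44′ + 49″ = 44.81667′; 0 + 44.81667/60 = 0.746944
  N → positive
  Lon: 21 + 44/60 + 55.6/3600 = 21.748778
  W → negative
Point 5:
  Latitude: 21.278′ = 0.354633°; total 89.354633
  N → positive
  λ: 126 + 47.649/60 = 126.794150
  E ⇒ keep positive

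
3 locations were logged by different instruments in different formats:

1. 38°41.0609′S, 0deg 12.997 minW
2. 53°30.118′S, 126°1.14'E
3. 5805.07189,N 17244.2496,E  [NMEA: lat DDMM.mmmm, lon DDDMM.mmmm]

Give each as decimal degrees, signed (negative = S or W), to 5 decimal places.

Point 1:
  Lat: 38 + 41.0609/60 = 38.684348
  S ⇒ negate
  λ: 0 + 12.997/60 = 0.216617
  W → negative
Point 2:
  Lat: 53 + 30.118/60 = 53.501967
  S ⇒ negate
  Longitude: 126 + 1.14/60 = 126.019000
  E ⇒ keep positive
Point 3:
  Latitude: degrees = first 2 digits = 58, minutes = 5.07189; 58 + 5.07189/60 = 58.084532
  N → positive
  Lon: degrees = first 3 digits = 172, minutes = 44.2496; 172 + 44.2496/60 = 172.737493
  E → positive

1. -38.68435, -0.21662
2. -53.50197, 126.01900
3. 58.08453, 172.73749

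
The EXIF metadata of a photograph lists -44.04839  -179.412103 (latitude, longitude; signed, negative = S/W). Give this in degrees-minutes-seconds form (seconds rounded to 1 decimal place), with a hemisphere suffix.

Latitude is negative → S; |value| = 44.048390
Latitude: whole degrees 44; 2.90340′ → 2′ and 54.204″
Longitude is negative → W; |value| = 179.412103
λ: 0.412103 × 60 = 24.72618′ → 24′, remainder × 60 = 43.571″

44°02′54.2″ S, 179°24′43.6″ W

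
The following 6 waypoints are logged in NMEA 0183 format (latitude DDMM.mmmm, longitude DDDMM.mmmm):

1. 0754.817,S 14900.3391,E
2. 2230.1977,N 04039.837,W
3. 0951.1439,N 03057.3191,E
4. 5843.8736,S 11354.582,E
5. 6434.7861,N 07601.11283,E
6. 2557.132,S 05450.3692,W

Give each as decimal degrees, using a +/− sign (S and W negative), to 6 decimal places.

1. -7.913617, 149.005652
2. 22.503295, -40.663950
3. 9.852398, 30.955318
4. -58.731227, 113.909700
5. 64.579768, 76.018547
6. -25.952200, -54.839487

Point 1:
  Latitude: degrees = first 2 digits = 7, minutes = 54.817; 7 + 54.817/60 = 7.9136167
  S ⇒ negate
  Lon: degrees = first 3 digits = 149, minutes = 0.3391; 149 + 0.3391/60 = 149.0056517
  E ⇒ keep positive
Point 2:
  φ: split at 2 digits → 22° and 30.1977′; 22 + 30.1977/60 = 22.5032950
  N ⇒ keep positive
  λ: split at 3 digits → 040° and 39.837′; 40 + 39.837/60 = 40.6639500
  W → negative
Point 3:
  Lat: split at 2 digits → 09° and 51.1439′; 9 + 51.1439/60 = 9.8523983
  N → positive
  Longitude: split at 3 digits → 030° and 57.3191′; 30 + 57.3191/60 = 30.9553183
  E ⇒ keep positive
Point 4:
  φ: split at 2 digits → 58° and 43.8736′; 58 + 43.8736/60 = 58.7312267
  hemisphere S, so the sign is −
  λ: split at 3 digits → 113° and 54.582′; 113 + 54.582/60 = 113.9097000
  E → positive
Point 5:
  Latitude: split at 2 digits → 64° and 34.7861′; 64 + 34.7861/60 = 64.5797683
  N → positive
  Longitude: split at 3 digits → 076° and 1.11283′; 76 + 1.11283/60 = 76.0185472
  E → positive
Point 6:
  φ: split at 2 digits → 25° and 57.132′; 25 + 57.132/60 = 25.9522000
  S ⇒ negate
  Lon: split at 3 digits → 054° and 50.3692′; 54 + 50.3692/60 = 54.8394867
  W → negative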